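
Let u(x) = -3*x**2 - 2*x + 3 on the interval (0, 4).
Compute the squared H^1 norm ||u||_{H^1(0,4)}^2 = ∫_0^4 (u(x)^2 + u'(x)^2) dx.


||u||_{H^1}^2 = 48428/15

The H^1 norm (squared) on an interval (0, L) is
  ||u||_{H^1}^2 = ∫_0^L u(x)^2 dx + ∫_0^L u'(x)^2 dx.
Compute u'(x) = -6*x - 2.
Then u(x)^2 = 9*x**4 + 12*x**3 - 14*x**2 - 12*x + 9 and u'(x)^2 = 36*x**2 + 24*x + 4.
Integrate each monomial from 0 to 4 using ∫_0^4 c·x^n dx = c·4^(n+1)/(n+1):
  ∫_0^4 u(x)^2 dx = ∫_0^4 (9*x^4 + 12*x^3 - 14*x^2 - 12*x + 9) dx. Term by term:
    ∫_0^4 9*x^4 dx = 9216/5;  ∫_0^4 12*x^3 dx = 768;  ∫_0^4 -14*x^2 dx = -896/3;
    ∫_0^4 -12*x dx = -96;  ∫_0^4 9 dx = 36.
  Sum: 9216/5 + 768 − 896/3 − 96 + 36 = 33788/15.
  ∫_0^4 u'(x)^2 dx = ∫_0^4 (36*x^2 + 24*x + 4) dx. Term by term:
    ∫_0^4 36*x^2 dx = 768;  ∫_0^4 24*x dx = 192;  ∫_0^4 4 dx = 16.
  Sum: 768 + 192 + 16 = 976.
Adding: ||u||_{H^1}^2 = 33788/15 + 976 = 48428/15.


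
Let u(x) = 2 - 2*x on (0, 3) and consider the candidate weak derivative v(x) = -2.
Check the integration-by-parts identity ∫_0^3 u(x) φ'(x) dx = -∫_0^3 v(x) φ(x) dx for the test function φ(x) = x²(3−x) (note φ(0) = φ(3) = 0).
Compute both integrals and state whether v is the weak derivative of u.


LHS = 27/2, RHS = 27/2. Yes, v = u' weakly.

u(x) = 2 - 2*x, classical derivative u'(x) = -2.
φ(x) = x²(3−x), so φ'(x) = 3*x*(2 - x).
Note φ(0) = φ(3) = 0, so the boundary term u·φ vanishes.
LHS = ∫_0^3 u(x) φ'(x) dx = ∫_0^3 (6*x^3 - 18*x^2 + 12*x) dx. Term by term:
  ∫_0^3 6*x^3 dx = 243/2;  ∫_0^3 -18*x^2 dx = -162;  ∫_0^3 12*x dx = 54.
Sum: 243/2 − 162 + 54 = 27/2.
So LHS = 27/2.
∫_0^3 v(x) φ(x) dx = ∫_0^3 (2*x^3 - 6*x^2) dx. Term by term:
  ∫_0^3 2*x^3 dx = 81/2;  ∫_0^3 -6*x^2 dx = -54.
Sum: 81/2 − 54 = -27/2.
So RHS = -∫_0^3 v(x) φ(x) dx = 27/2.
LHS = RHS, so the identity holds for this test φ.
Moreover u is smooth here and v(x) = u'(x) = -2 pointwise, so the identity holds for every test function. Hence v is the weak derivative of u.


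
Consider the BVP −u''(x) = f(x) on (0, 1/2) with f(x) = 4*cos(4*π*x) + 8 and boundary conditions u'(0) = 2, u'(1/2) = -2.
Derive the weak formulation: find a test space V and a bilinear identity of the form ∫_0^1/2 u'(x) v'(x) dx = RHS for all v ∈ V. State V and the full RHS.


V = H^1(0, 1/2) (v unrestricted at boundary; u is determined up to an additive constant); weak form: ∫_0^1/2 u'v' dx = ∫_0^1/2 (4*cos(4*π*x) + 8) v dx − 2·v(1/2) − 2·v(0) for all v ∈ V.

Multiply both sides by a test function v and integrate from 0 to 1/2:
  ∫_0^1/2 −u''(x) v(x) dx = ∫_0^1/2 f(x) v(x) dx.
Integrate the LHS by parts once:
  ∫_0^1/2 −u'' v dx = −[u'(x) v(x)]_0^1/2 + ∫_0^1/2 u'(x) v'(x) dx.
Thus ∫_0^1/2 u'(x) v'(x) dx = ∫_0^1/2 f(x) v(x) dx + [u'(x) v(x)]_0^1/2.
Choose V so that boundary terms are either known or forced to vanish.
u has inhomogeneous Neumann u'(0) = 2, u'(1/2) = -2. [u' v]_0^1/2 = (-2)·v(1/2) − (2)·v(0) = − 2·v(1/2) − 2·v(0). Take V = H^1(0, 1/2); boundary term becomes part of RHS.
Weak formulation: find u (satisfying any essential BC) such that ∫_0^1/2 u'(x) v'(x) dx = ∫_0^1/2 f v dx − 2·v(1/2) − 2·v(0) for all v ∈ V (Neumann data are natural BCs: they enter the RHS as boundary terms).
Substituting f(x) = 4*cos(4*π*x) + 8, the right-hand side is ∫_0^1/2 (4*cos(4*π*x) + 8) v dx − 2·v(1/2) − 2·v(0).
Compatibility check (pure Neumann): taking v ≡ 1 ∈ V gives 0 = ∫_0^1/2 f dx + (-2) − (2), i.e. ∫_0^1/2 f dx must equal u'(0) − u'(1/2) = 4. Indeed ∫_0^1/2 (4*cos(4*π*x) + 8) dx = 4, so the data are compatible. The solution is then unique only up to an additive constant (fix it e.g. by requiring ∫_0^1/2 u dx = 0).


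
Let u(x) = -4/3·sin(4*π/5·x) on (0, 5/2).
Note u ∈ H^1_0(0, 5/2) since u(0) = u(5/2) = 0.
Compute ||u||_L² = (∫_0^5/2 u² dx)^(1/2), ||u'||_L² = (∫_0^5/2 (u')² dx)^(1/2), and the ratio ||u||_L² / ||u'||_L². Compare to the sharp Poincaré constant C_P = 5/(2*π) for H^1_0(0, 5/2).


||u||_L² / ||u'||_L² = 5/(4*π) < C_P = 5/(2*π).

u(x) = -4/3·sin(4*π/5·x), so u'(x) = -16*π*cos(4*π*x/5)/15.
Writing u(x) = A·sin(kπx/L) with A = -4/3 and k = 2, use ∫_0^L sin²(kπx/L) dx = L/2 and ∫_0^L cos²(kπx/L) dx = L/2.
u² = 16/9·sin²(4*π/5·x) and (u')² = 256*π^2/225·cos²(4*π/5·x), and each of sin², cos² integrates to L/2 = 5/4 over (0, 5/2).
∫_0^5/2 u² dx = 20/9, so ||u||_L² = 2*sqrt(5)/3.
∫_0^5/2 (u')² dx = 64*π^2/45, so ||u'||_L² = 8*sqrt(5)*π/15.
Ratio ||u||_L² / ||u'||_L² = 5/(4*π).
Sharp Poincaré constant on H^1_0(0, 5/2) is C_P = L/π = 5/(2*π), achieved by sin(2*π/5·x).
This is the k = 2 harmonic; the ratio L/(kπ) is strictly less than C_P = L/π, consistent with the sharp inequality ||u||_L² ≤ C_P ||u'||_L².


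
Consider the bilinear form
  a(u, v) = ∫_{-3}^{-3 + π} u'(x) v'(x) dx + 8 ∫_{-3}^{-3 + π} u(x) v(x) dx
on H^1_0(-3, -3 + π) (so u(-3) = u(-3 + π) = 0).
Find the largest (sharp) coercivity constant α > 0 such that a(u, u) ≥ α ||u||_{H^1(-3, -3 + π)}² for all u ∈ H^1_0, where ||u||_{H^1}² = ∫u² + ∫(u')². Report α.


α = 1

Coercivity of a(·,·) on H^1_0(-3, -3 + π) means a(u, u) ≥ α ||u||_{H^1}² for every u ∈ H^1_0.
The interval has length L = π, and Poincaré/coercivity depend only on L. Here a(u, u) = ∫(u')² + (8)·∫u².
Here c = 8 ≥ 1, so a(u,u) = ∫(u')² + c∫u² ≥ ∫(u')² + ∫u² = ||u||_{H^1}², i.e. α = 1 works. No larger α is possible: a(u,u) ≥ α||u||_{H^1}² means (1−α)∫(u')² ≥ (α−c)∫u², and for the modes u_n = sin(nπ(x−x₀)/L) (x₀ the left endpoint) one has ∫u_n²/∫(u_n')² = (L/(nπ))² → 0, so a(u_n,u_n)/||u_n||_{H^1}² → 1. Hence the optimal constant is α = 1.
Therefore α = 1.


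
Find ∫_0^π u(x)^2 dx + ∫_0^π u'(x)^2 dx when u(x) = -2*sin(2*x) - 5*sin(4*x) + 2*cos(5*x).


||u||_{H^1(0,π)}^2 = 31616/63 + 549*π/2

u'(x) = -10*sin(5*x) - 4*cos(2*x) - 20*cos(4*x).
Expand u² and (u')² and integrate term by term on (0, π), using: for integers n ≥ 1, ∫_0^π sin²(nx) dx = ∫_0^π cos²(nx) dx = π/2; for n ≠ n', ∫_0^π sin(nx)sin(n'x) dx = ∫_0^π cos(nx)cos(n'x) dx = 0; and by product-to-sum, ∫_0^π sin(nx)cos(n'x) dx = ½∫_0^π [sin((n+n')x) + sin((n−n')x)] dx, which is 0 when n+n' is even and 2n/(n²−n'²) when n+n' is odd (it need not vanish on (0, π)).
  u² squared terms: (-5)²·∫sin(4x)² dx = 25·π/2 = 25*π/2;  (-2)²·∫sin(2x)² dx = 4·π/2 = 2*π;  (2)²·∫cos(5x)² dx = 4·π/2 = 2*π.
  u² cross terms: 2·(-5)·(-2)·∫sin(4x)·sin(2x) dx = 20·(0) = 0;  2·(-5)·(2)·∫sin(4x)·cos(5x) dx = -20·(-8/9) = 160/9;  2·(-2)·(2)·∫sin(2x)·cos(5x) dx = -8·(-4/21) = 32/21.
  So ∫_0^π u² dx = 25*π/2 + 2*π + 2*π + 0 + 160/9 + 32/21 = 1216/63 + 33*π/2.
  (u')² squared terms: (-20)²·∫cos(4x)² dx = 400·π/2 = 200*π;  (-10)²·∫sin(5x)² dx = 100·π/2 = 50*π;  (-4)²·∫cos(2x)² dx = 16·π/2 = 8*π.
  (u')² cross terms: 2·(-20)·(-10)·∫cos(4x)·sin(5x) dx = 400·(10/9) = 4000/9;  2·(-20)·(-4)·∫cos(4x)·cos(2x) dx = 160·(0) = 0;  2·(-10)·(-4)·∫sin(5x)·cos(2x) dx = 80·(10/21) = 800/21.
  So ∫_0^π (u')² dx = 200*π + 50*π + 8*π + 4000/9 + 0 + 800/21 = 30400/63 + 258*π.
||u||_{H^1}^2 = (1216/63 + 33*π/2) + (30400/63 + 258*π) = 31616/63 + 549*π/2.


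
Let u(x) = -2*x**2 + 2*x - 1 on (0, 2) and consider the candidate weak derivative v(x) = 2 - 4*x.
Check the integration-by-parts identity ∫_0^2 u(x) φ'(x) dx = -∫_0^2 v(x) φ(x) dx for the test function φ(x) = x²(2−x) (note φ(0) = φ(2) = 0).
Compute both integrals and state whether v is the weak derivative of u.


LHS = 56/15, RHS = 56/15. Yes, v = u' weakly.

u(x) = -2*x**2 + 2*x - 1, classical derivative u'(x) = 2 - 4*x.
φ(x) = x²(2−x), so φ'(x) = x*(4 - 3*x).
Note φ(0) = φ(2) = 0, so the boundary term u·φ vanishes.
LHS = ∫_0^2 u(x) φ'(x) dx = ∫_0^2 (6*x^4 - 14*x^3 + 11*x^2 - 4*x) dx. Term by term:
  ∫_0^2 6*x^4 dx = 192/5;  ∫_0^2 -14*x^3 dx = -56;  ∫_0^2 11*x^2 dx = 88/3;
  ∫_0^2 -4*x dx = -8.
Sum: 192/5 − 56 + 88/3 − 8 = 56/15.
So LHS = 56/15.
∫_0^2 v(x) φ(x) dx = ∫_0^2 (4*x^4 - 10*x^3 + 4*x^2) dx. Term by term:
  ∫_0^2 4*x^4 dx = 128/5;  ∫_0^2 -10*x^3 dx = -40;  ∫_0^2 4*x^2 dx = 32/3.
Sum: 128/5 − 40 + 32/3 = -56/15.
So RHS = -∫_0^2 v(x) φ(x) dx = 56/15.
LHS = RHS, so the identity holds for this test φ.
Moreover u is smooth here and v(x) = u'(x) = 2 - 4*x pointwise, so the identity holds for every test function. Hence v is the weak derivative of u.


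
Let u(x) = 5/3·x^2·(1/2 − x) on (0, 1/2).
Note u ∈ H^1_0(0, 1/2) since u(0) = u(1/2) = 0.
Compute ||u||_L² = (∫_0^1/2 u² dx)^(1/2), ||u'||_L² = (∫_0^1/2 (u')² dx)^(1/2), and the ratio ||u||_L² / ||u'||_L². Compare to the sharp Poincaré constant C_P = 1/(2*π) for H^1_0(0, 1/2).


||u||_L² / ||u'||_L² = sqrt(14)/28 < C_P = 1/(2*π).

u(x) = 5/3·x^2·(1/2 − x), so u'(x) = 5*x*(1 - 3*x)/3.
u(x) = 5/3·x^2·(1/2 − x) vanishes at x = 0 and x = 1/2, so u ∈ H^1_0(0, 1/2). Differentiate via the product rule and integrate the resulting polynomials term by term.
  ∫_0^1/2 u² dx = ∫_0^1/2 (25*x^6/9 - 25*x^5/9 + 25*x^4/36) dx. Term by term:
    ∫_0^1/2 25*x^6/9 dx = 25/8064;  ∫_0^1/2 -25*x^5/9 dx = -25/3456;  ∫_0^1/2 25*x^4/36 dx = 5/1152.
  Sum: 25/8064 − 25/3456 + 5/1152 = 5/24192.
  ∫_0^1/2 (u')² dx = ∫_0^1/2 (25*x^4 - 50*x^3/3 + 25*x^2/9) dx. Term by term:
    ∫_0^1/2 25*x^4 dx = 5/32;  ∫_0^1/2 -50*x^3/3 dx = -25/96;  ∫_0^1/2 25*x^2/9 dx = 25/216.
  Sum: 5/32 − 25/96 + 25/216 = 5/432.
∫_0^1/2 u² dx = 5/24192, so ||u||_L² = sqrt(210)/1008.
∫_0^1/2 (u')² dx = 5/432, so ||u'||_L² = sqrt(15)/36.
Ratio ||u||_L² / ||u'||_L² = sqrt(14)/28.
Sharp Poincaré constant on H^1_0(0, 1/2) is C_P = L/π = 1/(2*π), achieved by sin(2*π·x).
A polynomial bump cannot attain the sharp Poincaré constant (only the first sine eigenfunction does), so the ratio is strictly less than C_P, consistent with ||u||_L² ≤ C_P ||u'||_L².


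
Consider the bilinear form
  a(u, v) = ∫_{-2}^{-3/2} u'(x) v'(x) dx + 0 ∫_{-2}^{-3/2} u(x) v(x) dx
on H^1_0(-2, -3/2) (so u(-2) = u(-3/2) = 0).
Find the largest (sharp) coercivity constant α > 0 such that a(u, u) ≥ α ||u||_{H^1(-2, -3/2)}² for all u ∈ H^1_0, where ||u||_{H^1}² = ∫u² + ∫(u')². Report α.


α = 4*π^2/(1 + 4*π^2)

Coercivity of a(·,·) on H^1_0(-2, -3/2) means a(u, u) ≥ α ||u||_{H^1}² for every u ∈ H^1_0.
The interval has length L = 1/2, and Poincaré/coercivity depend only on L. Here a(u, u) = ∫(u')² + (0)·∫u².
Here c = 0, so a(u,u) = ∫(u')² alone. The condition a(u,u) ≥ α||u||_{H^1}² reads (1−α)∫(u')² ≥ (α−c)∫u². Any admissible α is ≤ 1 (rapidly oscillating u have ∫u²/∫(u')² → 0), and α = 1 would force 0 ≥ (1−c)∫u², impossible since c < 1; so 1−α > 0. By the sharp Poincaré inequality on H^1_0 of an interval of length L, ∫(u')² ≥ (π/L)²∫u² with equality for the first sine mode sin(π(x−x₀)/L) (x₀ the left endpoint), so the inequality holds for all u iff (1−α)(π/L)² ≥ α − c, i.e. α ≤ ((π/L)² + c)/((π/L)² + 1) = (1 + c(L/π)²)/(1 + (L/π)²). (Direct route, valid since c ≤ 0: Poincaré gives c∫u² ≥ c(L/π)²∫(u')², so a(u,u) ≥ (1 + c(L/π)²)∫(u')², while ||u||_{H^1}² ≤ (1 + (L/π)²)∫(u')²; dividing yields the same α.) With (π/L)² = 4*π^2 and c = 0, the largest admissible constant is α = ((π/L)² + c)/((π/L)² + 1).
Simplifying, α = 4*π^2/(1 + 4*π^2).


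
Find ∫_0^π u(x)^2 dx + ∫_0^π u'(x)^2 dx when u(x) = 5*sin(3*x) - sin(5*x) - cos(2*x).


||u||_{H^1(0,π)}^2 = -1160/21 + 281*π/2

u'(x) = 2*sin(2*x) + 15*cos(3*x) - 5*cos(5*x).
Expand u² and (u')² and integrate term by term on (0, π), using: for integers n ≥ 1, ∫_0^π sin²(nx) dx = ∫_0^π cos²(nx) dx = π/2; for n ≠ n', ∫_0^π sin(nx)sin(n'x) dx = ∫_0^π cos(nx)cos(n'x) dx = 0; and by product-to-sum, ∫_0^π sin(nx)cos(n'x) dx = ½∫_0^π [sin((n+n')x) + sin((n−n')x)] dx, which is 0 when n+n' is even and 2n/(n²−n'²) when n+n' is odd (it need not vanish on (0, π)).
  u² squared terms: (-1)²·∫cos(2x)² dx = 1·π/2 = π/2;  (-1)²·∫sin(5x)² dx = 1·π/2 = π/2;  (5)²·∫sin(3x)² dx = 25·π/2 = 25*π/2.
  u² cross terms: 2·(-1)·(-1)·∫cos(2x)·sin(5x) dx = 2·(10/21) = 20/21;  2·(-1)·(5)·∫cos(2x)·sin(3x) dx = -10·(6/5) = -12;  2·(-1)·(5)·∫sin(5x)·sin(3x) dx = -10·(0) = 0.
  So ∫_0^π u² dx = π/2 + π/2 + 25*π/2 + 20/21 − 12 + 0 = -232/21 + 27*π/2.
  (u')² squared terms: (-5)²·∫cos(5x)² dx = 25·π/2 = 25*π/2;  (2)²·∫sin(2x)² dx = 4·π/2 = 2*π;  (15)²·∫cos(3x)² dx = 225·π/2 = 225*π/2.
  (u')² cross terms: 2·(-5)·(2)·∫cos(5x)·sin(2x) dx = -20·(-4/21) = 80/21;  2·(-5)·(15)·∫cos(5x)·cos(3x) dx = -150·(0) = 0;  2·(2)·(15)·∫sin(2x)·cos(3x) dx = 60·(-4/5) = -48.
  So ∫_0^π (u')² dx = 25*π/2 + 2*π + 225*π/2 + 80/21 + 0 − 48 = -928/21 + 127*π.
||u||_{H^1}^2 = (-232/21 + 27*π/2) + (-928/21 + 127*π) = -1160/21 + 281*π/2.


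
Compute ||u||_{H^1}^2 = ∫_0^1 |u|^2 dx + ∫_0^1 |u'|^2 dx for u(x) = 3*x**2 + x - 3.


||u||_{H^1}^2 = 679/30

The H^1 norm (squared) on an interval (0, L) is
  ||u||_{H^1}^2 = ∫_0^L u(x)^2 dx + ∫_0^L u'(x)^2 dx.
Compute u'(x) = 6*x + 1.
Then u(x)^2 = 9*x**4 + 6*x**3 - 17*x**2 - 6*x + 9 and u'(x)^2 = 36*x**2 + 12*x + 1.
Integrate each monomial from 0 to 1 using ∫_0^1 c·x^n dx = c·1^(n+1)/(n+1):
  ∫_0^1 u(x)^2 dx = ∫_0^1 (9*x^4 + 6*x^3 - 17*x^2 - 6*x + 9) dx. Term by term:
    ∫_0^1 9*x^4 dx = 9/5;  ∫_0^1 6*x^3 dx = 3/2;  ∫_0^1 -17*x^2 dx = -17/3;
    ∫_0^1 -6*x dx = -3;  ∫_0^1 9 dx = 9.
  Sum: 9/5 + 3/2 − 17/3 − 3 + 9 = 109/30.
  ∫_0^1 u'(x)^2 dx = ∫_0^1 (36*x^2 + 12*x + 1) dx. Term by term:
    ∫_0^1 36*x^2 dx = 12;  ∫_0^1 12*x dx = 6;  ∫_0^1 1 dx = 1.
  Sum: 12 + 6 + 1 = 19.
Adding: ||u||_{H^1}^2 = 109/30 + 19 = 679/30.


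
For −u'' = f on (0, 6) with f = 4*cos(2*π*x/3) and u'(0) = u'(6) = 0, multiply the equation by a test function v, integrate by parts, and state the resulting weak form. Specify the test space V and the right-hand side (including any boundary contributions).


V = H^1(0, 6) (no boundary constraint on v; u is determined up to an additive constant); weak form: ∫_0^6 u'v' dx = ∫_0^6 (4*cos(2*π*x/3)) v dx for all v ∈ V.

Multiply both sides by a test function v and integrate from 0 to 6:
  ∫_0^6 −u''(x) v(x) dx = ∫_0^6 f(x) v(x) dx.
Integrate the LHS by parts once:
  ∫_0^6 −u'' v dx = −[u'(x) v(x)]_0^6 + ∫_0^6 u'(x) v'(x) dx.
Thus ∫_0^6 u'(x) v'(x) dx = ∫_0^6 f(x) v(x) dx + [u'(x) v(x)]_0^6.
Choose V so that boundary terms are either known or forced to vanish.
u has homogeneous Neumann: u'(0) = u'(6) = 0. So [u' v]_0^6 = 0·v(6) − 0·v(0) = 0 for any v; take V = H^1(0, 6).
Weak formulation: find u (satisfying any essential BC) such that ∫_0^6 u'(x) v'(x) dx = ∫_0^6 f v dx for all v ∈ V (homogeneous Neumann, so boundary terms vanish).
Substituting f(x) = 4*cos(2*π*x/3), the right-hand side is ∫_0^6 (4*cos(2*π*x/3)) v dx.
Compatibility check (pure Neumann): taking v ≡ 1 ∈ V gives 0 = ∫_0^6 f dx + (0) − (0), i.e. ∫_0^6 f dx must equal u'(0) − u'(6) = 0. Indeed ∫_0^6 (4*cos(2*π*x/3)) dx = 0, so the data are compatible. The solution is then unique only up to an additive constant (fix it e.g. by requiring ∫_0^6 u dx = 0).


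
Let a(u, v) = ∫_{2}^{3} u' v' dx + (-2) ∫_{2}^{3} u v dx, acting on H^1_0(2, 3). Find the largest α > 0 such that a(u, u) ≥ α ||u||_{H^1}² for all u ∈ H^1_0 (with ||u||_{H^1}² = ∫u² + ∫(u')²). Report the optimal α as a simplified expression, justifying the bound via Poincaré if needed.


α = (-2 + π^2)/(1 + π^2)

Coercivity of a(·,·) on H^1_0(2, 3) means a(u, u) ≥ α ||u||_{H^1}² for every u ∈ H^1_0.
The interval has length L = 1, and Poincaré/coercivity depend only on L. Here a(u, u) = ∫(u')² + (-2)·∫u².
Here c = -2 < 0 with |c| < (π/L)² = π^2, so coercivity still holds. The condition a(u,u) ≥ α||u||_{H^1}² reads (1−α)∫(u')² ≥ (α−c)∫u². Any admissible α is ≤ 1 (rapidly oscillating u have ∫u²/∫(u')² → 0), and α = 1 would force 0 ≥ (1−c)∫u², impossible since c < 1; so 1−α > 0. By the sharp Poincaré inequality on H^1_0 of an interval of length L, ∫(u')² ≥ (π/L)²∫u² with equality for the first sine mode sin(π(x−x₀)/L) (x₀ the left endpoint), so the inequality holds for all u iff (1−α)(π/L)² ≥ α − c, i.e. α ≤ ((π/L)² + c)/((π/L)² + 1) = (1 + c(L/π)²)/(1 + (L/π)²). (Direct route, valid since c ≤ 0: Poincaré gives c∫u² ≥ c(L/π)²∫(u')², so a(u,u) ≥ (1 + c(L/π)²)∫(u')², while ||u||_{H^1}² ≤ (1 + (L/π)²)∫(u')²; dividing yields the same α.) With (π/L)² = π^2 and c = -2, the largest admissible constant is α = ((π/L)² + c)/((π/L)² + 1).
Simplifying, α = (-2 + π^2)/(1 + π^2).


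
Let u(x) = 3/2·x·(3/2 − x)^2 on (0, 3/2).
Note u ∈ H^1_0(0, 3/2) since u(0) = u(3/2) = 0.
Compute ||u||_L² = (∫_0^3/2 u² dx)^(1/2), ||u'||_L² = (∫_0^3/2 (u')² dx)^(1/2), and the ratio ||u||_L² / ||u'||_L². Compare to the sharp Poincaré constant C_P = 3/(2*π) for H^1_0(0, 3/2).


||u||_L² / ||u'||_L² = 3*sqrt(14)/28 < C_P = 3/(2*π).

u(x) = 3/2·x·(3/2 − x)^2, so u'(x) = 9*x^2/2 - 9*x + 27/8.
u(x) = 3/2·x·(3/2 − x)^2 vanishes at x = 0 and x = 3/2, so u ∈ H^1_0(0, 3/2). Differentiate via the product rule and integrate the resulting polynomials term by term.
  ∫_0^3/2 u² dx = ∫_0^3/2 (9*x^6/4 - 27*x^5/2 + 243*x^4/8 - 243*x^3/8 + 729*x^2/64) dx. Term by term:
    ∫_0^3/2 9*x^6/4 dx = 19683/3584;  ∫_0^3/2 -27*x^5/2 dx = -6561/256;  ∫_0^3/2 243*x^4/8 dx = 59049/1280;
    ∫_0^3/2 -243*x^3/8 dx = -19683/512;  ∫_0^3/2 729*x^2/64 dx = 6561/512.
  Sum: 19683/3584 − 6561/256 + 59049/1280 − 19683/512 + 6561/512 = 6561/17920.
  ∫_0^3/2 (u')² dx = ∫_0^3/2 (81*x^4/4 - 81*x^3 + 891*x^2/8 - 243*x/4 + 729/64) dx. Term by term:
    ∫_0^3/2 81*x^4/4 dx = 19683/640;  ∫_0^3/2 -81*x^3 dx = -6561/64;  ∫_0^3/2 891*x^2/8 dx = 8019/64;
    ∫_0^3/2 -243*x/4 dx = -2187/32;  ∫_0^3/2 729/64 dx = 2187/128.
  Sum: 19683/640 − 6561/64 + 8019/64 − 2187/32 + 2187/128 = 729/320.
∫_0^3/2 u² dx = 6561/17920, so ||u||_L² = 81*sqrt(70)/1120.
∫_0^3/2 (u')² dx = 729/320, so ||u'||_L² = 27*sqrt(5)/40.
Ratio ||u||_L² / ||u'||_L² = 3*sqrt(14)/28.
Sharp Poincaré constant on H^1_0(0, 3/2) is C_P = L/π = 3/(2*π), achieved by sin(2*π/3·x).
A polynomial bump cannot attain the sharp Poincaré constant (only the first sine eigenfunction does), so the ratio is strictly less than C_P, consistent with ||u||_L² ≤ C_P ||u'||_L².


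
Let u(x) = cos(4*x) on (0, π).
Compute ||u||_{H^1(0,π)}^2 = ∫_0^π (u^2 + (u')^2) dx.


||u||_{H^1(0,π)}^2 = 17*π/2

u'(x) = -4*sin(4*x).
Expand u² and (u')² and integrate term by term on (0, π), using: for integers n ≥ 1, ∫_0^π sin²(nx) dx = ∫_0^π cos²(nx) dx = π/2; for n ≠ n', ∫_0^π sin(nx)sin(n'x) dx = ∫_0^π cos(nx)cos(n'x) dx = 0; and by product-to-sum, ∫_0^π sin(nx)cos(n'x) dx = ½∫_0^π [sin((n+n')x) + sin((n−n')x)] dx, which is 0 when n+n' is even and 2n/(n²−n'²) when n+n' is odd (it need not vanish on (0, π)).
  u² squared terms: (1)²·∫cos(4x)² dx = 1·π/2 = π/2.
  So ∫_0^π u² dx = π/2.
  (u')² squared terms: (-4)²·∫sin(4x)² dx = 16·π/2 = 8*π.
  So ∫_0^π (u')² dx = 8*π.
||u||_{H^1}^2 = (π/2) + (8*π) = 17*π/2.


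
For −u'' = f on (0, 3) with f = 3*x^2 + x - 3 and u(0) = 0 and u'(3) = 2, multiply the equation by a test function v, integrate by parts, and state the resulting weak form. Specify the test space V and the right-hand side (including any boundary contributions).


V = {v ∈ H^1(0, 3) : v(0) = 0} (test functions vanish at x = 0 where u is specified); weak form: ∫_0^3 u'v' dx = ∫_0^3 (3*x^2 + x - 3) v dx + 2·v(3) for all v ∈ V.

Multiply both sides by a test function v and integrate from 0 to 3:
  ∫_0^3 −u''(x) v(x) dx = ∫_0^3 f(x) v(x) dx.
Integrate the LHS by parts once:
  ∫_0^3 −u'' v dx = −[u'(x) v(x)]_0^3 + ∫_0^3 u'(x) v'(x) dx.
Thus ∫_0^3 u'(x) v'(x) dx = ∫_0^3 f(x) v(x) dx + [u'(x) v(x)]_0^3.
Choose V so that boundary terms are either known or forced to vanish.
Mixed BC: u(0) = 0 (Dirichlet) and u'(3) = 2 (Neumann). Define V = {v ∈ H^1(0, 3) : v(0) = 0}. Then [u' v]_0^3 = u'(3)·v(3) − u'(0)·0 = 2·v(3).
Weak formulation: find u (satisfying any essential BC) such that ∫_0^3 u'(x) v'(x) dx = ∫_0^3 f v dx + 2·v(3) for all v ∈ V (Dirichlet at 0 absorbed into V; Neumann datum at x = 3 contributes the boundary term).
Substituting f(x) = 3*x^2 + x - 3, the right-hand side is ∫_0^3 (3*x^2 + x - 3) v dx + 2·v(3).


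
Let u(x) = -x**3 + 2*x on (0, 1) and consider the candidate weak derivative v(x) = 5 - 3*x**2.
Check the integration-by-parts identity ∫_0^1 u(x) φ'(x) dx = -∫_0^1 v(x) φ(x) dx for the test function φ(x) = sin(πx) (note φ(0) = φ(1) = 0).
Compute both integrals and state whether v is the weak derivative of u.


LHS = (-12 - π^2)/π^3, RHS = -7/π - 12/π^3. No, v is not the weak derivative of u.

u(x) = -x**3 + 2*x, classical derivative u'(x) = 2 - 3*x**2.
φ(x) = sin(πx), so φ'(x) = π*cos(π*x).
Note φ(0) = φ(1) = 0, so the boundary term u·φ vanishes.
LHS = ∫_0^1 u(x) φ'(x) dx = ∫_0^1 (-π*x^3*cos(π*x) + 2*π*x*cos(π*x)) dx. Term by term:
  ∫_0^1 -π*x^3*cos(π*x) dx = -12/π^3 + 3/π;  ∫_0^1 2*π*x*cos(π*x) dx = -4/π.
Sum: -12/π^3 + 3/π − 4/π = (-12 - π^2)/π^3.
So LHS = (-12 - π^2)/π^3.
∫_0^1 v(x) φ(x) dx = ∫_0^1 (-3*x^2*sin(π*x) + 5*sin(π*x)) dx. Term by term:
  ∫_0^1 5*sin(π*x) dx = 10/π;  ∫_0^1 -3*x^2*sin(π*x) dx = -3/π + 12/π^3.
Sum: 10/π + -3/π + 12/π^3 = 12/π^3 + 7/π.
So RHS = -∫_0^1 v(x) φ(x) dx = -7/π - 12/π^3.
LHS − RHS = 6/π ≠ 0, so the identity fails.
(For a valid weak derivative the identity must hold for EVERY test function, in particular this one. The failure shows v is NOT the weak derivative of u.)
Correct weak derivative would be u'(x) = 2 - 3*x**2.


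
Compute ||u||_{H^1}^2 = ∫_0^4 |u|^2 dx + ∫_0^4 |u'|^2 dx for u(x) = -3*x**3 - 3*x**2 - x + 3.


||u||_{H^1}^2 = 6303704/105

The H^1 norm (squared) on an interval (0, L) is
  ||u||_{H^1}^2 = ∫_0^L u(x)^2 dx + ∫_0^L u'(x)^2 dx.
Compute u'(x) = -9*x**2 - 6*x - 1.
Then u(x)^2 = 9*x**6 + 18*x**5 + 15*x**4 - 12*x**3 - 17*x**2 - 6*x + 9 and u'(x)^2 = 81*x**4 + 108*x**3 + 54*x**2 + 12*x + 1.
Integrate each monomial from 0 to 4 using ∫_0^4 c·x^n dx = c·4^(n+1)/(n+1):
  ∫_0^4 u(x)^2 dx = ∫_0^4 (9*x^6 + 18*x^5 + 15*x^4 - 12*x^3 - 17*x^2 - 6*x + 9) dx. Term by term:
    ∫_0^4 9*x^6 dx = 147456/7;  ∫_0^4 18*x^5 dx = 12288;  ∫_0^4 15*x^4 dx = 3072;
    ∫_0^4 -12*x^3 dx = -768;  ∫_0^4 -17*x^2 dx = -1088/3;  ∫_0^4 -6*x dx = -48;
    ∫_0^4 9 dx = 36.
  Sum: 147456/7 + 12288 + 3072 − 768 − 1088/3 − 48 + 36 = 740932/21.
  ∫_0^4 u'(x)^2 dx = ∫_0^4 (81*x^4 + 108*x^3 + 54*x^2 + 12*x + 1) dx. Term by term:
    ∫_0^4 81*x^4 dx = 82944/5;  ∫_0^4 108*x^3 dx = 6912;  ∫_0^4 54*x^2 dx = 1152;
    ∫_0^4 12*x dx = 96;  ∫_0^4 1 dx = 4.
  Sum: 82944/5 + 6912 + 1152 + 96 + 4 = 123764/5.
Adding: ||u||_{H^1}^2 = 740932/21 + 123764/5 = 6303704/105.


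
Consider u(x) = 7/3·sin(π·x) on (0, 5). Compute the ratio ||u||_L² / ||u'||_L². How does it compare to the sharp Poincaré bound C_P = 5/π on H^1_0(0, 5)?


||u||_L² / ||u'||_L² = 1/π < C_P = 5/π.

u(x) = 7/3·sin(π·x), so u'(x) = 7*π*cos(π*x)/3.
Writing u(x) = A·sin(kπx/L) with A = 7/3 and k = 5, use ∫_0^L sin²(kπx/L) dx = L/2 and ∫_0^L cos²(kπx/L) dx = L/2.
u² = 49/9·sin²(π·x) and (u')² = 49*π^2/9·cos²(π·x), and each of sin², cos² integrates to L/2 = 5/2 over (0, 5).
∫_0^5 u² dx = 245/18, so ||u||_L² = 7*sqrt(10)/6.
∫_0^5 (u')² dx = 245*π^2/18, so ||u'||_L² = 7*sqrt(10)*π/6.
Ratio ||u||_L² / ||u'||_L² = 1/π.
Sharp Poincaré constant on H^1_0(0, 5) is C_P = L/π = 5/π, achieved by sin(π/5·x).
This is the k = 5 harmonic; the ratio L/(kπ) is strictly less than C_P = L/π, consistent with the sharp inequality ||u||_L² ≤ C_P ||u'||_L².


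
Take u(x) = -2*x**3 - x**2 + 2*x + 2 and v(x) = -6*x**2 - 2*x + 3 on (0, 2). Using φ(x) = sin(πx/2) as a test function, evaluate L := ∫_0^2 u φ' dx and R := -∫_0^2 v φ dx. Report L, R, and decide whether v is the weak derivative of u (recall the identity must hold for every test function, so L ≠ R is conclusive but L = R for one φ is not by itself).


LHS = -192/π^3 + 48/π, RHS = -192/π^3 + 44/π. No, v is not the weak derivative of u.

u(x) = -2*x**3 - x**2 + 2*x + 2, classical derivative u'(x) = -6*x**2 - 2*x + 2.
φ(x) = sin(πx/2), so φ'(x) = π*cos(π*x/2)/2.
Note φ(0) = φ(2) = 0, so the boundary term u·φ vanishes.
LHS = ∫_0^2 u(x) φ'(x) dx = ∫_0^2 (-π*x^3*cos(π*x/2) - π*x^2*cos(π*x/2)/2 + π*x*cos(π*x/2) + π*cos(π*x/2)) dx. Term by term:
  ∫_0^2 π*cos(π*x/2) dx = 0;  ∫_0^2 π*x*cos(π*x/2) dx = -8/π;  ∫_0^2 -π*x^3*cos(π*x/2) dx = -192/π^3 + 48/π;
  ∫_0^2 -π*x^2*cos(π*x/2)/2 dx = 8/π.
Sum: 0 − 8/π + -192/π^3 + 48/π + 8/π = -192/π^3 + 48/π.
So LHS = -192/π^3 + 48/π.
∫_0^2 v(x) φ(x) dx = ∫_0^2 (-6*x^2*sin(π*x/2) - 2*x*sin(π*x/2) + 3*sin(π*x/2)) dx. Term by term:
  ∫_0^2 3*sin(π*x/2) dx = 12/π;  ∫_0^2 -6*x^2*sin(π*x/2) dx = -48/π + 192/π^3;  ∫_0^2 -2*x*sin(π*x/2) dx = -8/π.
Sum: 12/π + -48/π + 192/π^3 − 8/π = -44/π + 192/π^3.
So RHS = -∫_0^2 v(x) φ(x) dx = -192/π^3 + 44/π.
LHS − RHS = 4/π ≠ 0, so the identity fails.
(For a valid weak derivative the identity must hold for EVERY test function, in particular this one. The failure shows v is NOT the weak derivative of u.)
Correct weak derivative would be u'(x) = -6*x**2 - 2*x + 2.


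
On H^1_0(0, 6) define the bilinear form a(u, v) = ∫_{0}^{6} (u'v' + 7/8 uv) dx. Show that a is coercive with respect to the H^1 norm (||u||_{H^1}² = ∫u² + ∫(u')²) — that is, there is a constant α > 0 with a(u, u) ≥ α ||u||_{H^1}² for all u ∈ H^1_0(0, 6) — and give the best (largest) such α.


α = (π^2 + 63/2)/(π^2 + 36)

Coercivity of a(·,·) on H^1_0(0, 6) means a(u, u) ≥ α ||u||_{H^1}² for every u ∈ H^1_0.
The interval has length L = 6, and Poincaré/coercivity depend only on L. Here a(u, u) = ∫(u')² + (7/8)·∫u².
Here 0 < c = 7/8 < 1. The condition a(u,u) ≥ α||u||_{H^1}² reads (1−α)∫(u')² ≥ (α−c)∫u². Any admissible α is ≤ 1 (rapidly oscillating u have ∫u²/∫(u')² → 0), and α = 1 would force 0 ≥ (1−c)∫u², impossible since c < 1; so 1−α > 0. By the sharp Poincaré inequality on H^1_0 of an interval of length L, ∫(u')² ≥ (π/L)²∫u² with equality for the first sine mode sin(π(x−x₀)/L) (x₀ the left endpoint), so the inequality holds for all u iff (1−α)(π/L)² ≥ α − c, i.e. α ≤ ((π/L)² + c)/((π/L)² + 1) = (1 + c(L/π)²)/(1 + (L/π)²). With (π/L)² = π^2/36 and c = 7/8, the largest admissible constant is α = ((π/L)² + c)/((π/L)² + 1).
Simplifying, α = (π^2 + 63/2)/(π^2 + 36).


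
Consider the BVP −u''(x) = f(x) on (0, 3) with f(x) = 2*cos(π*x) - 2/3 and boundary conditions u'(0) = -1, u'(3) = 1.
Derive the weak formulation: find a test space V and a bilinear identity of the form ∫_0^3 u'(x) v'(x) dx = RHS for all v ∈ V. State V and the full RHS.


V = H^1(0, 3) (v unrestricted at boundary; u is determined up to an additive constant); weak form: ∫_0^3 u'v' dx = ∫_0^3 (2*cos(π*x) - 2/3) v dx + v(3) + v(0) for all v ∈ V.

Multiply both sides by a test function v and integrate from 0 to 3:
  ∫_0^3 −u''(x) v(x) dx = ∫_0^3 f(x) v(x) dx.
Integrate the LHS by parts once:
  ∫_0^3 −u'' v dx = −[u'(x) v(x)]_0^3 + ∫_0^3 u'(x) v'(x) dx.
Thus ∫_0^3 u'(x) v'(x) dx = ∫_0^3 f(x) v(x) dx + [u'(x) v(x)]_0^3.
Choose V so that boundary terms are either known or forced to vanish.
u has inhomogeneous Neumann u'(0) = -1, u'(3) = 1. [u' v]_0^3 = (1)·v(3) − (-1)·v(0) = v(3) + v(0). Take V = H^1(0, 3); boundary term becomes part of RHS.
Weak formulation: find u (satisfying any essential BC) such that ∫_0^3 u'(x) v'(x) dx = ∫_0^3 f v dx + v(3) + v(0) for all v ∈ V (Neumann data are natural BCs: they enter the RHS as boundary terms).
Substituting f(x) = 2*cos(π*x) - 2/3, the right-hand side is ∫_0^3 (2*cos(π*x) - 2/3) v dx + v(3) + v(0).
Compatibility check (pure Neumann): taking v ≡ 1 ∈ V gives 0 = ∫_0^3 f dx + (1) − (-1), i.e. ∫_0^3 f dx must equal u'(0) − u'(3) = -2. Indeed ∫_0^3 (2*cos(π*x) - 2/3) dx = -2, so the data are compatible. The solution is then unique only up to an additive constant (fix it e.g. by requiring ∫_0^3 u dx = 0).


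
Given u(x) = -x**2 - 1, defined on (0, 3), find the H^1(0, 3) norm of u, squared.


||u||_{H^1}^2 = 528/5

The H^1 norm (squared) on an interval (0, L) is
  ||u||_{H^1}^2 = ∫_0^L u(x)^2 dx + ∫_0^L u'(x)^2 dx.
Compute u'(x) = -2*x.
Then u(x)^2 = x**4 + 2*x**2 + 1 and u'(x)^2 = 4*x**2.
Integrate each monomial from 0 to 3 using ∫_0^3 c·x^n dx = c·3^(n+1)/(n+1):
  ∫_0^3 u(x)^2 dx = ∫_0^3 (x^4 + 2*x^2 + 1) dx. Term by term:
    ∫_0^3 x^4 dx = 243/5;  ∫_0^3 2*x^2 dx = 18;  ∫_0^3 1 dx = 3.
  Sum: 243/5 + 18 + 3 = 348/5.
  ∫_0^3 u'(x)^2 dx = ∫_0^3 (4*x^2) dx. Term by term:
    ∫_0^3 4*x^2 dx = 36.
Adding: ||u||_{H^1}^2 = 348/5 + 36 = 528/5.


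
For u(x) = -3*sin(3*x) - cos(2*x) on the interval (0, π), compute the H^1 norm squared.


||u||_{H^1(0,π)}^2 = 36 + 95*π/2

u'(x) = 2*sin(2*x) - 9*cos(3*x).
Expand u² and (u')² and integrate term by term on (0, π), using: for integers n ≥ 1, ∫_0^π sin²(nx) dx = ∫_0^π cos²(nx) dx = π/2; for n ≠ n', ∫_0^π sin(nx)sin(n'x) dx = ∫_0^π cos(nx)cos(n'x) dx = 0; and by product-to-sum, ∫_0^π sin(nx)cos(n'x) dx = ½∫_0^π [sin((n+n')x) + sin((n−n')x)] dx, which is 0 when n+n' is even and 2n/(n²−n'²) when n+n' is odd (it need not vanish on (0, π)).
  u² squared terms: (-1)²·∫cos(2x)² dx = 1·π/2 = π/2;  (-3)²·∫sin(3x)² dx = 9·π/2 = 9*π/2.
  u² cross terms: 2·(-1)·(-3)·∫cos(2x)·sin(3x) dx = 6·(6/5) = 36/5.
  So ∫_0^π u² dx = π/2 + 9*π/2 + 36/5 = 36/5 + 5*π.
  (u')² squared terms: (-9)²·∫cos(3x)² dx = 81·π/2 = 81*π/2;  (2)²·∫sin(2x)² dx = 4·π/2 = 2*π.
  (u')² cross terms: 2·(-9)·(2)·∫cos(3x)·sin(2x) dx = -36·(-4/5) = 144/5.
  So ∫_0^π (u')² dx = 81*π/2 + 2*π + 144/5 = 144/5 + 85*π/2.
||u||_{H^1}^2 = (36/5 + 5*π) + (144/5 + 85*π/2) = 36 + 95*π/2.


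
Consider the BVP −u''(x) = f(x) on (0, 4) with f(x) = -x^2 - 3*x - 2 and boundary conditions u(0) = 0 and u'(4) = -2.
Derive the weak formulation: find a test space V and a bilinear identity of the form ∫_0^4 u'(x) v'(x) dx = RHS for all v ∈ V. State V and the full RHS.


V = {v ∈ H^1(0, 4) : v(0) = 0} (test functions vanish at x = 0 where u is specified); weak form: ∫_0^4 u'v' dx = ∫_0^4 (-x^2 - 3*x - 2) v dx − 2·v(4) for all v ∈ V.

Multiply both sides by a test function v and integrate from 0 to 4:
  ∫_0^4 −u''(x) v(x) dx = ∫_0^4 f(x) v(x) dx.
Integrate the LHS by parts once:
  ∫_0^4 −u'' v dx = −[u'(x) v(x)]_0^4 + ∫_0^4 u'(x) v'(x) dx.
Thus ∫_0^4 u'(x) v'(x) dx = ∫_0^4 f(x) v(x) dx + [u'(x) v(x)]_0^4.
Choose V so that boundary terms are either known or forced to vanish.
Mixed BC: u(0) = 0 (Dirichlet) and u'(4) = -2 (Neumann). Define V = {v ∈ H^1(0, 4) : v(0) = 0}. Then [u' v]_0^4 = u'(4)·v(4) − u'(0)·0 = − 2·v(4).
Weak formulation: find u (satisfying any essential BC) such that ∫_0^4 u'(x) v'(x) dx = ∫_0^4 f v dx − 2·v(4) for all v ∈ V (Dirichlet at 0 absorbed into V; Neumann datum at x = 4 contributes the boundary term).
Substituting f(x) = -x^2 - 3*x - 2, the right-hand side is ∫_0^4 (-x^2 - 3*x - 2) v dx − 2·v(4).


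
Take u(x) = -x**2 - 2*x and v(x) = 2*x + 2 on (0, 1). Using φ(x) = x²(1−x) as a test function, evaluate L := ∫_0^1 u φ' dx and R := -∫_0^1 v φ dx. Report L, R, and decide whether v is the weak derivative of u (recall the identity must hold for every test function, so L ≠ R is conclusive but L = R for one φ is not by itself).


LHS = 4/15, RHS = -4/15. No, v is not the weak derivative of u.

u(x) = -x**2 - 2*x, classical derivative u'(x) = -2*x - 2.
φ(x) = x²(1−x), so φ'(x) = x*(2 - 3*x).
Note φ(0) = φ(1) = 0, so the boundary term u·φ vanishes.
LHS = ∫_0^1 u(x) φ'(x) dx = ∫_0^1 (3*x^4 + 4*x^3 - 4*x^2) dx. Term by term:
  ∫_0^1 3*x^4 dx = 3/5;  ∫_0^1 4*x^3 dx = 1;  ∫_0^1 -4*x^2 dx = -4/3.
Sum: 3/5 + 1 − 4/3 = 4/15.
So LHS = 4/15.
∫_0^1 v(x) φ(x) dx = ∫_0^1 (-2*x^4 + 2*x^2) dx. Term by term:
  ∫_0^1 -2*x^4 dx = -2/5;  ∫_0^1 2*x^2 dx = 2/3.
Sum: -2/5 + 2/3 = 4/15.
So RHS = -∫_0^1 v(x) φ(x) dx = -4/15.
LHS − RHS = 8/15 ≠ 0, so the identity fails.
(For a valid weak derivative the identity must hold for EVERY test function, in particular this one. The failure shows v is NOT the weak derivative of u.)
Correct weak derivative would be u'(x) = -2*x - 2.


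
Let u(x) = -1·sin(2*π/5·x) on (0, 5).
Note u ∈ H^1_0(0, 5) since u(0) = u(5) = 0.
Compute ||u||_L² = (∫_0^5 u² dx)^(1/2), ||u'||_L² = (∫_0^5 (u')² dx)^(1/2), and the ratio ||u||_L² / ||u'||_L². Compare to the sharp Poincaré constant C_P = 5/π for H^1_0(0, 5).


||u||_L² / ||u'||_L² = 5/(2*π) < C_P = 5/π.

u(x) = -1·sin(2*π/5·x), so u'(x) = -2*π*cos(2*π*x/5)/5.
Writing u(x) = A·sin(kπx/L) with A = -1 and k = 2, use ∫_0^L sin²(kπx/L) dx = L/2 and ∫_0^L cos²(kπx/L) dx = L/2.
u² = 1·sin²(2*π/5·x) and (u')² = 4*π^2/25·cos²(2*π/5·x), and each of sin², cos² integrates to L/2 = 5/2 over (0, 5).
∫_0^5 u² dx = 5/2, so ||u||_L² = sqrt(10)/2.
∫_0^5 (u')² dx = 2*π^2/5, so ||u'||_L² = sqrt(10)*π/5.
Ratio ||u||_L² / ||u'||_L² = 5/(2*π).
Sharp Poincaré constant on H^1_0(0, 5) is C_P = L/π = 5/π, achieved by sin(π/5·x).
This is the k = 2 harmonic; the ratio L/(kπ) is strictly less than C_P = L/π, consistent with the sharp inequality ||u||_L² ≤ C_P ||u'||_L².


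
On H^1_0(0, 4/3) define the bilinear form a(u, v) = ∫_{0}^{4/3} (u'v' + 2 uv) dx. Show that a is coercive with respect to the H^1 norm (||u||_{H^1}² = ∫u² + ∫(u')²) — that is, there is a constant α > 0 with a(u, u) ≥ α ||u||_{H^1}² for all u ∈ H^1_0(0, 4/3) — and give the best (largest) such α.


α = 1

Coercivity of a(·,·) on H^1_0(0, 4/3) means a(u, u) ≥ α ||u||_{H^1}² for every u ∈ H^1_0.
The interval has length L = 4/3, and Poincaré/coercivity depend only on L. Here a(u, u) = ∫(u')² + (2)·∫u².
Here c = 2 ≥ 1, so a(u,u) = ∫(u')² + c∫u² ≥ ∫(u')² + ∫u² = ||u||_{H^1}², i.e. α = 1 works. No larger α is possible: a(u,u) ≥ α||u||_{H^1}² means (1−α)∫(u')² ≥ (α−c)∫u², and for the modes u_n = sin(nπ(x−x₀)/L) (x₀ the left endpoint) one has ∫u_n²/∫(u_n')² = (L/(nπ))² → 0, so a(u_n,u_n)/||u_n||_{H^1}² → 1. Hence the optimal constant is α = 1.
Therefore α = 1.


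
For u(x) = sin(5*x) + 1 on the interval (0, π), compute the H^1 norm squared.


||u||_{H^1(0,π)}^2 = 4/5 + 14*π

u'(x) = 5*cos(5*x).
Expand u² and (u')² and integrate term by term on (0, π), using: for integers n ≥ 1, ∫_0^π sin²(nx) dx = ∫_0^π cos²(nx) dx = π/2; for n ≠ n', ∫_0^π sin(nx)sin(n'x) dx = ∫_0^π cos(nx)cos(n'x) dx = 0; and by product-to-sum, ∫_0^π sin(nx)cos(n'x) dx = ½∫_0^π [sin((n+n')x) + sin((n−n')x)] dx, which is 0 when n+n' is even and 2n/(n²−n'²) when n+n' is odd (it need not vanish on (0, π)). For the constant mode: ∫_0^π 1 dx = π, ∫_0^π cos(nx) dx = 0, ∫_0^π sin(nx) dx = (1−(−1)^n)/n.
  u² squared terms: (1)²·∫1 dx = 1·π = π;  (1)²·∫sin(5x)² dx = 1·π/2 = π/2.
  u² cross terms: 2·(1)·(1)·∫1·sin(5x) dx = 2·(2/5) = 4/5.
  So ∫_0^π u² dx = π + π/2 + 4/5 = 4/5 + 3*π/2.
  (u')² squared terms: (5)²·∫cos(5x)² dx = 25·π/2 = 25*π/2.
  So ∫_0^π (u')² dx = 25*π/2.
||u||_{H^1}^2 = (4/5 + 3*π/2) + (25*π/2) = 4/5 + 14*π.


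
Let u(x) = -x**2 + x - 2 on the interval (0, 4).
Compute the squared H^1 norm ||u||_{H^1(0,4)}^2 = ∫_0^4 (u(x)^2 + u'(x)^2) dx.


||u||_{H^1}^2 = 1124/5

The H^1 norm (squared) on an interval (0, L) is
  ||u||_{H^1}^2 = ∫_0^L u(x)^2 dx + ∫_0^L u'(x)^2 dx.
Compute u'(x) = 1 - 2*x.
Then u(x)^2 = x**4 - 2*x**3 + 5*x**2 - 4*x + 4 and u'(x)^2 = 4*x**2 - 4*x + 1.
Integrate each monomial from 0 to 4 using ∫_0^4 c·x^n dx = c·4^(n+1)/(n+1):
  ∫_0^4 u(x)^2 dx = ∫_0^4 (x^4 - 2*x^3 + 5*x^2 - 4*x + 4) dx. Term by term:
    ∫_0^4 x^4 dx = 1024/5;  ∫_0^4 -2*x^3 dx = -128;  ∫_0^4 5*x^2 dx = 320/3;
    ∫_0^4 -4*x dx = -32;  ∫_0^4 4 dx = 16.
  Sum: 1024/5 − 128 + 320/3 − 32 + 16 = 2512/15.
  ∫_0^4 u'(x)^2 dx = ∫_0^4 (4*x^2 - 4*x + 1) dx. Term by term:
    ∫_0^4 4*x^2 dx = 256/3;  ∫_0^4 -4*x dx = -32;  ∫_0^4 1 dx = 4.
  Sum: 256/3 − 32 + 4 = 172/3.
Adding: ||u||_{H^1}^2 = 2512/15 + 172/3 = 1124/5.


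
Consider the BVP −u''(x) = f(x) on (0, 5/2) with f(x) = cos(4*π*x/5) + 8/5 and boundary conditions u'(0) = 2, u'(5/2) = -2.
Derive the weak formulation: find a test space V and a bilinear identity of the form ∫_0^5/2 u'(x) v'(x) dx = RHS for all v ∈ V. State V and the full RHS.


V = H^1(0, 5/2) (v unrestricted at boundary; u is determined up to an additive constant); weak form: ∫_0^5/2 u'v' dx = ∫_0^5/2 (cos(4*π*x/5) + 8/5) v dx − 2·v(5/2) − 2·v(0) for all v ∈ V.

Multiply both sides by a test function v and integrate from 0 to 5/2:
  ∫_0^5/2 −u''(x) v(x) dx = ∫_0^5/2 f(x) v(x) dx.
Integrate the LHS by parts once:
  ∫_0^5/2 −u'' v dx = −[u'(x) v(x)]_0^5/2 + ∫_0^5/2 u'(x) v'(x) dx.
Thus ∫_0^5/2 u'(x) v'(x) dx = ∫_0^5/2 f(x) v(x) dx + [u'(x) v(x)]_0^5/2.
Choose V so that boundary terms are either known or forced to vanish.
u has inhomogeneous Neumann u'(0) = 2, u'(5/2) = -2. [u' v]_0^5/2 = (-2)·v(5/2) − (2)·v(0) = − 2·v(5/2) − 2·v(0). Take V = H^1(0, 5/2); boundary term becomes part of RHS.
Weak formulation: find u (satisfying any essential BC) such that ∫_0^5/2 u'(x) v'(x) dx = ∫_0^5/2 f v dx − 2·v(5/2) − 2·v(0) for all v ∈ V (Neumann data are natural BCs: they enter the RHS as boundary terms).
Substituting f(x) = cos(4*π*x/5) + 8/5, the right-hand side is ∫_0^5/2 (cos(4*π*x/5) + 8/5) v dx − 2·v(5/2) − 2·v(0).
Compatibility check (pure Neumann): taking v ≡ 1 ∈ V gives 0 = ∫_0^5/2 f dx + (-2) − (2), i.e. ∫_0^5/2 f dx must equal u'(0) − u'(5/2) = 4. Indeed ∫_0^5/2 (cos(4*π*x/5) + 8/5) dx = 4, so the data are compatible. The solution is then unique only up to an additive constant (fix it e.g. by requiring ∫_0^5/2 u dx = 0).


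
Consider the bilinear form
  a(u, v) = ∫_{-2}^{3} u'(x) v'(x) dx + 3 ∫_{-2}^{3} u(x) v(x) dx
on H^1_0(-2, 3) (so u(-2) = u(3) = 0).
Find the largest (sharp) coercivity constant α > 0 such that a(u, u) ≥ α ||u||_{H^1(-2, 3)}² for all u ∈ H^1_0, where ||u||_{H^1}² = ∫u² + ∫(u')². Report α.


α = 1

Coercivity of a(·,·) on H^1_0(-2, 3) means a(u, u) ≥ α ||u||_{H^1}² for every u ∈ H^1_0.
The interval has length L = 5, and Poincaré/coercivity depend only on L. Here a(u, u) = ∫(u')² + (3)·∫u².
Here c = 3 ≥ 1, so a(u,u) = ∫(u')² + c∫u² ≥ ∫(u')² + ∫u² = ||u||_{H^1}², i.e. α = 1 works. No larger α is possible: a(u,u) ≥ α||u||_{H^1}² means (1−α)∫(u')² ≥ (α−c)∫u², and for the modes u_n = sin(nπ(x−x₀)/L) (x₀ the left endpoint) one has ∫u_n²/∫(u_n')² = (L/(nπ))² → 0, so a(u_n,u_n)/||u_n||_{H^1}² → 1. Hence the optimal constant is α = 1.
Therefore α = 1.


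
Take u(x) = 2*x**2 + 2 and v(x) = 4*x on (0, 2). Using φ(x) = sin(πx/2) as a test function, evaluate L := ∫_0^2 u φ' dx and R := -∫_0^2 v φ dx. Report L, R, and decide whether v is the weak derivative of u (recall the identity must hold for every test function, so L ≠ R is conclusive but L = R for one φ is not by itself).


LHS = -16/π, RHS = -16/π. Yes, v = u' weakly.

u(x) = 2*x**2 + 2, classical derivative u'(x) = 4*x.
φ(x) = sin(πx/2), so φ'(x) = π*cos(π*x/2)/2.
Note φ(0) = φ(2) = 0, so the boundary term u·φ vanishes.
LHS = ∫_0^2 u(x) φ'(x) dx = ∫_0^2 (π*x^2*cos(π*x/2) + π*cos(π*x/2)) dx. Term by term:
  ∫_0^2 π*cos(π*x/2) dx = 0;  ∫_0^2 π*x^2*cos(π*x/2) dx = -16/π.
Sum: 0 − 16/π = -16/π.
So LHS = -16/π.
∫_0^2 v(x) φ(x) dx = ∫_0^2 (4*x*sin(π*x/2)) dx. Term by term:
  ∫_0^2 4*x*sin(π*x/2) dx = 16/π.
So RHS = -∫_0^2 v(x) φ(x) dx = -16/π.
LHS = RHS, so the identity holds for this test φ.
Moreover u is smooth here and v(x) = u'(x) = 4*x pointwise, so the identity holds for every test function. Hence v is the weak derivative of u.
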